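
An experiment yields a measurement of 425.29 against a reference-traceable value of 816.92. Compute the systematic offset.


Systematic error = measured - true
= 425.29 - 816.92
= -391.6300

-391.6300


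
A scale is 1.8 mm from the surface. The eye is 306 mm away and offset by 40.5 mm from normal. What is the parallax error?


error = h * offset / d
= 1.8 * 40.5 / 306
= 0.2382

0.2382


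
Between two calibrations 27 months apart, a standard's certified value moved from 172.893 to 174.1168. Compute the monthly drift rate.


rate = (v2 - v1) / months
= (174.1168 - 172.893) / 27
= 1.2238 / 27
= 0.0453

0.0453


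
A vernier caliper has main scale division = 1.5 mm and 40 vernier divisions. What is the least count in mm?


LC = MSD / n_div
= 1.5 / 40
= 0.0375

0.0375


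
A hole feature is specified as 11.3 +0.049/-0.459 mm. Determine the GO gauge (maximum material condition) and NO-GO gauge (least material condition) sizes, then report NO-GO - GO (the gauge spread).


GO = nominal - lower_tol (smallest hole = maximum material condition)
GO = 11.3 - 0.459 = 10.841
NO-GO = nominal + upper_tol (largest hole = least material condition)
NO-GO = 11.3 + 0.049 = 11.349
spread = NO-GO - GO = 11.349 - 10.841 = 0.5080

0.5080


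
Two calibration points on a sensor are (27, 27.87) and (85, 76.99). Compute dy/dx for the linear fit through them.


slope = (y2 - y1) / (x2 - x1)
= (76.99 - 27.87) / (85 - 27)
= 49.1200 / 58
= 0.8469

0.8469


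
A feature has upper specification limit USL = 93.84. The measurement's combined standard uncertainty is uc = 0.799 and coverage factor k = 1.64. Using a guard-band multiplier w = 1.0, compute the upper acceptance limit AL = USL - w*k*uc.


U = k * uc = 1.64 * 0.799 = 1.31036
guard band g = w * U = 1.0 * 1.31036 = 1.31036
AL = USL - g = 93.84 - 1.31036
AL = 92.5296

92.5296


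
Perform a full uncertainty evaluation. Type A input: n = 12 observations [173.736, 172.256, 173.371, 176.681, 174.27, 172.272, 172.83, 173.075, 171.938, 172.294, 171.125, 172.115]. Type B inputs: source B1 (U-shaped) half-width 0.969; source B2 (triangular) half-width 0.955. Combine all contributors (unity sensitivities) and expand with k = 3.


mean = (173.736 + 172.256 + 173.371 + 176.681 + 174.27 + 172.272 + 172.83 + 173.075 + 171.938 + 172.294 + 171.125 + 172.115) / 12 = 172.9969167
s = sqrt(sum((x - mean)^2)/(n-1)) = 1.4423799
u_A = s / sqrt(n) = 1.4423799 / sqrt(12) = 0.41637921
u_B1 = 0.969 / sqrt(2) = 0.68518647
u_B2 = 0.955 / sqrt(6) = 0.38987712
uc = sqrt(0.41637921^2 + 0.68518647^2 + 0.38987712^2) = 0.89154715
U = k * uc = 3 * 0.89154715
U = 2.6746

2.6746


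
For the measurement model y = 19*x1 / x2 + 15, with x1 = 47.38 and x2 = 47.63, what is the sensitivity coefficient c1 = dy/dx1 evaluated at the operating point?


y = 19*x1 / x2 + 15
dy/dx1 = 19/x2
Evaluate at x2 = 47.63: c1 = 19 / 47.63
c1 = 0.3989

0.3989


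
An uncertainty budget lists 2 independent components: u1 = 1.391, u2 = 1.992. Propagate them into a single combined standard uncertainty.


uc = sqrt(1.391^2 + 1.992^2)
uc = sqrt(5.902945)
uc = 2.4296

2.4296


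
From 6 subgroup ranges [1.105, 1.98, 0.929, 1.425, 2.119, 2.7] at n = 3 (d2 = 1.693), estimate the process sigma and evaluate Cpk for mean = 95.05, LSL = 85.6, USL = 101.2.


R_bar = (1.105 + 1.98 + 0.929 + 1.425 + 2.119 + 2.7) / 6 = 1.7096667
sigma = R_bar / d2 = 1.7096667 / 1.693 = 1.0098445
Cp = (USL - LSL)/(6*sigma) = (101.2 - 85.6)/(6*1.0098445) = 2.5747
Cpu = (101.2 - 95.05)/(3*1.0098445) = 2.0300
Cpl = (95.05 - 85.6)/(3*1.0098445) = 3.1193
Cpk = min(Cpu, Cpl) = 2.0300

2.0300


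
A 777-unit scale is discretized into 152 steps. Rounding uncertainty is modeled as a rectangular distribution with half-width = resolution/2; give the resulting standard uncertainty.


resolution = range / divisions
resolution = 777 / 152 = 5.1118421
u_res = resolution / (2*sqrt(3))
u_res = 5.1118421 / 3.4641016
u_res = 1.4757

1.4757


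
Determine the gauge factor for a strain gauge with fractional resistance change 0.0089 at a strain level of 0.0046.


GF = (dR/R) / epsilon
= 0.0089 / 0.0046
= 1.9348

1.9348


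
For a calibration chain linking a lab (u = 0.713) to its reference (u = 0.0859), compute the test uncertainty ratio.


TUR = u_lab / u_ref
= 0.713 / 0.0859
= 8.3003

8.3003


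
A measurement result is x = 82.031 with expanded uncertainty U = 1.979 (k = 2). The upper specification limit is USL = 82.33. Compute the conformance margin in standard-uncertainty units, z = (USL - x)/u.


u = U / k = 1.979 / 2 = 0.9895
margin = |USL - x| = |82.33 - 82.031| = 0.299
z = margin / u = 0.299 / 0.9895
z = 0.3022

0.3022


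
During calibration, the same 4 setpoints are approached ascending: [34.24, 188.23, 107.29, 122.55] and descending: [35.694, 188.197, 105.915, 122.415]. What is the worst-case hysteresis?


|34.24 - 35.694| = 1.4540
|188.23 - 188.197| = 0.0330
|107.29 - 105.915| = 1.3750
|122.55 - 122.415| = 0.1350
hysteresis = max(diffs) = 1.4540

1.4540


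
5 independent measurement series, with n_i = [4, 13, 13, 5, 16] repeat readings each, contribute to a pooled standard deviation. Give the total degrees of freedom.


nu = sum_i (n_i - 1)
nu = ((4 - 1) + (13 - 1) + (13 - 1) + (5 - 1) + (16 - 1))
nu = 3 + 12 + 12 + 4 + 15
nu = 46

46


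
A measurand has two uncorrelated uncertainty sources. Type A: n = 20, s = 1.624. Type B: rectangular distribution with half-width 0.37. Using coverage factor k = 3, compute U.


u_A = s / sqrt(n) = 1.624 / sqrt(20) = 0.36313744
u_B = half_width / sqrt(3) = 0.37 / sqrt(3) = 0.2136196
uc = sqrt(u_A^2 + u_B^2) = sqrt(0.36313744^2 + 0.2136196^2) = 0.42131002
U = k * uc = 3 * 0.42131002
U = 1.2639

1.2639


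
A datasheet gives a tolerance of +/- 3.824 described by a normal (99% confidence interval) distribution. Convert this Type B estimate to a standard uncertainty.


u_B = half_width / 2.576
u_B = 3.824 / 2.576
u_B = 1.4845

1.4845


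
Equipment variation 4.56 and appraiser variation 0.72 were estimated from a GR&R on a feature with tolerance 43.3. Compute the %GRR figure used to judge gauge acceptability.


GRR = sqrt(EV^2 + AV^2) = sqrt(4.56^2 + 0.72^2) = 4.6164922
%GRR = GRR / tol * 100 = 4.6164922 / 43.3 * 100
%GRR = 10.6616

10.6616


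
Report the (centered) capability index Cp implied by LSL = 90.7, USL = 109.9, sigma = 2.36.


Cp = (USL - LSL) / (6 * sigma)
= (109.9 - 90.7) / (6 * 2.36)
= 19.2000 / 14.1600
= 1.3559

1.3559


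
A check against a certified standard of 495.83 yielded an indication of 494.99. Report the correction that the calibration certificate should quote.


Correction = standard - reading
= 495.83 - 494.99
= 0.8400

0.8400


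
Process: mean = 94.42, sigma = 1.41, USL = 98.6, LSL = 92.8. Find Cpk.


Cpu = (USL - mean) / (3*sigma) = (98.6 - 94.42) / (3*1.41) = 0.9882
Cpl = (mean - LSL) / (3*sigma) = (94.42 - 92.8) / (3*1.41) = 0.3830
Cpk = min(Cpu, Cpl) = 0.3830

0.3830


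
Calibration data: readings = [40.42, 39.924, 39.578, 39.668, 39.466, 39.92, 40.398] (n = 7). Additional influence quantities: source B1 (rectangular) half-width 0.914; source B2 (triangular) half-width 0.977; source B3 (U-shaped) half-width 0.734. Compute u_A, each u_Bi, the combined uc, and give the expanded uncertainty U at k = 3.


mean = (40.42 + 39.924 + 39.578 + 39.668 + 39.466 + 39.92 + 40.398) / 7 = 39.91057143
s = sqrt(sum((x - mean)^2)/(n-1)) = 0.3795747
u_A = s / sqrt(n) = 0.3795747 / sqrt(7) = 0.14346575
u_B1 = 0.914 / sqrt(3) = 0.52769815
u_B2 = 0.977 / sqrt(6) = 0.39885858
u_B3 = 0.734 / sqrt(2) = 0.51901638
uc = sqrt(0.14346575^2 + 0.52769815^2 + 0.39885858^2 + 0.51901638^2) = 0.85294427
U = k * uc = 3 * 0.85294427
U = 2.5588

2.5588


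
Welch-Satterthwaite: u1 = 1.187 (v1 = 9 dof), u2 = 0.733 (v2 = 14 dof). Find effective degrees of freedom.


uc = sqrt(u1^2 + u2^2) = sqrt(1.187^2 + 0.733^2) = 1.3950835
v_eff = uc^4 / (u1^4/v1 + u2^4/v2)
= 1.3950835^4 / (1.187^4/9 + 0.733^4/14)
= 3.7879201 / 0.24119703
v_eff = 15.7047

15.7047


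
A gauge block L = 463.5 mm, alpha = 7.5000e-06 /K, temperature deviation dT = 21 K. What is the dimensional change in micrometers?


dL = L * alpha * dT
= 463.5 * 7.5000e-06 * 21
= 0.0730012 mm
dL_um = 0.0730012 * 1000 = 73.0012 um

73.0012


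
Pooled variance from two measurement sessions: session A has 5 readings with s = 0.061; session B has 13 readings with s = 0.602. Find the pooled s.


s_p = sqrt(((n1-1)*s1^2 + (n2-1)*s2^2) / (n1+n2-2))
numerator = (5-1)*0.061^2 + (13-1)*0.602^2 = 0.014884 + 4.348848 = 4.363732
denominator = 5 + 13 - 2 = 16
s_p^2 = 4.363732 / 16 = 0.27273325
s_p = sqrt(0.27273325) = 0.5222

0.5222


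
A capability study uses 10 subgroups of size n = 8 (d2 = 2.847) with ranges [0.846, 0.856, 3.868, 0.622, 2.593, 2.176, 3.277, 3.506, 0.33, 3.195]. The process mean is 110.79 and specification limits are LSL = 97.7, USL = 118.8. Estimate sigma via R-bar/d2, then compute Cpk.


R_bar = (0.846 + 0.856 + 3.868 + 0.622 + 2.593 + 2.176 + 3.277 + 3.506 + 0.33 + 3.195) / 10 = 2.1269
sigma = R_bar / d2 = 2.1269 / 2.847 = 0.74706709
Cp = (USL - LSL)/(6*sigma) = (118.8 - 97.7)/(6*0.74706709) = 4.7073
Cpu = (118.8 - 110.79)/(3*0.74706709) = 3.5740
Cpl = (110.79 - 97.7)/(3*0.74706709) = 5.8406
Cpk = min(Cpu, Cpl) = 3.5740

3.5740


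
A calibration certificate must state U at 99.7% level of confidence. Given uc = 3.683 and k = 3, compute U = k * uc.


U = k * uc
U = 3 * 3.683
U = 11.0490

11.0490


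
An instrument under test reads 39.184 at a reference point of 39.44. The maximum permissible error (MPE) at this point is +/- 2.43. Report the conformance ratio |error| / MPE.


e = indication - reference = 39.184 - 39.44 = -0.2560
|e| = 0.2560
ratio = |e| / MPE = 0.2560 / 2.43
ratio = 0.1053

0.1053


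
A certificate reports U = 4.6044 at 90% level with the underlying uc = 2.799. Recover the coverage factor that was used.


k = U / uc
k = 4.6044 / 2.799
k = 1.645

1.645


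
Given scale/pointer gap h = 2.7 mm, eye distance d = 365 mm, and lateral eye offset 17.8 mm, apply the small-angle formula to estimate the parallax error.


error = h * offset / d
= 2.7 * 17.8 / 365
= 0.1317

0.1317


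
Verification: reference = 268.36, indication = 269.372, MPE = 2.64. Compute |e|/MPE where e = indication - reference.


e = indication - reference = 269.372 - 268.36 = 1.0120
|e| = 1.0120
ratio = |e| / MPE = 1.0120 / 2.64
ratio = 0.3833

0.3833


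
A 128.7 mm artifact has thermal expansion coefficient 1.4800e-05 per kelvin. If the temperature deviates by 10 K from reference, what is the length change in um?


dL = L * alpha * dT
= 128.7 * 1.4800e-05 * 10
= 0.0190476 mm
dL_um = 0.0190476 * 1000 = 19.0476 um

19.0476


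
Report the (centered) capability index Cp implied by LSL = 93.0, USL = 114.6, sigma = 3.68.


Cp = (USL - LSL) / (6 * sigma)
= (114.6 - 93.0) / (6 * 3.68)
= 21.6000 / 22.0800
= 0.9783

0.9783


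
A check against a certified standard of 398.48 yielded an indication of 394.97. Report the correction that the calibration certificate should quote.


Correction = standard - reading
= 398.48 - 394.97
= 3.5100

3.5100


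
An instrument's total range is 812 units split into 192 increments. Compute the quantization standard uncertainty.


resolution = range / divisions
resolution = 812 / 192 = 4.2291667
u_res = resolution / (2*sqrt(3))
u_res = 4.2291667 / 3.4641016
u_res = 1.2209

1.2209


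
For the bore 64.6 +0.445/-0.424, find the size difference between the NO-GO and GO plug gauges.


GO = nominal - lower_tol (smallest hole = maximum material condition)
GO = 64.6 - 0.424 = 64.176
NO-GO = nominal + upper_tol (largest hole = least material condition)
NO-GO = 64.6 + 0.445 = 65.045
spread = NO-GO - GO = 65.045 - 64.176 = 0.8690

0.8690


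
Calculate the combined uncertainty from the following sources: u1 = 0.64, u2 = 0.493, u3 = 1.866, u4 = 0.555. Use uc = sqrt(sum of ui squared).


uc = sqrt(0.64^2 + 0.493^2 + 1.866^2 + 0.555^2)
uc = sqrt(4.44263)
uc = 2.1078

2.1078


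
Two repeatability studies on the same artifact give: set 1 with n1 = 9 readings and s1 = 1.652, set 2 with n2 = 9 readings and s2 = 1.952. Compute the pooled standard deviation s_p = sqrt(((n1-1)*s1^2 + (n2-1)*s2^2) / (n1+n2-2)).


s_p = sqrt(((n1-1)*s1^2 + (n2-1)*s2^2) / (n1+n2-2))
numerator = (9-1)*1.652^2 + (9-1)*1.952^2 = 21.832832 + 30.482432 = 52.315264
denominator = 9 + 9 - 2 = 16
s_p^2 = 52.315264 / 16 = 3.269704
s_p = sqrt(3.269704) = 1.8082

1.8082


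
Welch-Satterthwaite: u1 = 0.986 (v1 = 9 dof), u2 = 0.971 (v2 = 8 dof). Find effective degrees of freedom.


uc = sqrt(u1^2 + u2^2) = sqrt(0.986^2 + 0.971^2) = 1.3838486
v_eff = uc^4 / (u1^4/v1 + u2^4/v2)
= 1.3838486^4 / (0.986^4/9 + 0.971^4/8)
= 3.6673665 / 0.21613698
v_eff = 16.9678

16.9678


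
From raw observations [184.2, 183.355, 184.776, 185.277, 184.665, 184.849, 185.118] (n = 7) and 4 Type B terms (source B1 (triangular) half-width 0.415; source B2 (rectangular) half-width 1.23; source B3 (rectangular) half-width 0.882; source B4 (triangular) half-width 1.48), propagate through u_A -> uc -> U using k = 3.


mean = (184.2 + 183.355 + 184.776 + 185.277 + 184.665 + 184.849 + 185.118) / 7 = 184.6057143
s = sqrt(sum((x - mean)^2)/(n-1)) = 0.64982708
u_A = s / sqrt(n) = 0.64982708 / sqrt(7) = 0.24561155
u_B1 = 0.415 / sqrt(6) = 0.16942304
u_B2 = 1.23 / sqrt(3) = 0.71014083
u_B3 = 0.882 / sqrt(3) = 0.50922294
u_B4 = 1.48 / sqrt(6) = 0.60420747
uc = sqrt(0.24561155^2 + 0.16942304^2 + 0.71014083^2 + 0.50922294^2 + 0.60420747^2) = 1.1034962
U = k * uc = 3 * 1.1034962
U = 3.3105

3.3105


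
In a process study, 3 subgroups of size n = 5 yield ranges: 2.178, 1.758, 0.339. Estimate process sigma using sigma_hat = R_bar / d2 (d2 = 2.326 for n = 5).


R_bar = (2.178 + 1.758 + 0.339) / 3
R_bar = 4.275 / 3 = 1.425
sigma_hat = R_bar / d2 = 1.425 / 2.326 = 0.6126

0.6126


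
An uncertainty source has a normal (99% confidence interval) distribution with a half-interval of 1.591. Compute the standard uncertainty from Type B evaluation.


u_B = half_width / 2.576
u_B = 1.591 / 2.576
u_B = 0.6176

0.6176


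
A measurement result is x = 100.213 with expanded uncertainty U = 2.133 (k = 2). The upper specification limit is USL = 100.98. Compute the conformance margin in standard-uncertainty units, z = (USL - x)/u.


u = U / k = 2.133 / 2 = 1.0665
margin = |USL - x| = |100.98 - 100.213| = 0.767
z = margin / u = 0.767 / 1.0665
z = 0.7192

0.7192


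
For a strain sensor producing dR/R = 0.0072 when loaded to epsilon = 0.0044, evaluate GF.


GF = (dR/R) / epsilon
= 0.0072 / 0.0044
= 1.6364

1.6364


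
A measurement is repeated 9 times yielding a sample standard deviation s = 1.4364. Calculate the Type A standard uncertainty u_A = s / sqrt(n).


u_A = s / sqrt(n)
u_A = 1.4364 / sqrt(9)
u_A = 1.4364 / 3
u_A = 0.4788

0.4788


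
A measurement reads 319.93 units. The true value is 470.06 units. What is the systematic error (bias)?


Systematic error = measured - true
= 319.93 - 470.06
= -150.1300

-150.1300


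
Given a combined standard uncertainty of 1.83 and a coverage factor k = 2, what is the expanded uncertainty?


U = k * uc
U = 2 * 1.83
U = 3.6600

3.6600


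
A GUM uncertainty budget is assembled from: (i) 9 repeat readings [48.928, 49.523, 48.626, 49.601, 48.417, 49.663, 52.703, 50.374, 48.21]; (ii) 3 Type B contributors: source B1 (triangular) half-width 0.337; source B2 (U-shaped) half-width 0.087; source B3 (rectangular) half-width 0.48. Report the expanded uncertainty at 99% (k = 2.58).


mean = (48.928 + 49.523 + 48.626 + 49.601 + 48.417 + 49.663 + 52.703 + 50.374 + 48.21) / 9 = 49.56055556
s = sqrt(sum((x - mean)^2)/(n-1)) = 1.3672706
u_A = s / sqrt(n) = 1.3672706 / sqrt(9) = 0.45575687
u_B1 = 0.337 / sqrt(6) = 0.13757967
u_B2 = 0.087 / sqrt(2) = 0.06151829
u_B3 = 0.48 / sqrt(3) = 0.27712813
uc = sqrt(0.45575687^2 + 0.13757967^2 + 0.06151829^2 + 0.27712813^2) = 0.55428061
U = k * uc = 2.58 * 0.55428061
U = 1.4300

1.4300


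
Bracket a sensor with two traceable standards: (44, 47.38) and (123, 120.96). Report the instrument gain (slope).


slope = (y2 - y1) / (x2 - x1)
= (120.96 - 47.38) / (123 - 44)
= 73.5800 / 79
= 0.9314

0.9314


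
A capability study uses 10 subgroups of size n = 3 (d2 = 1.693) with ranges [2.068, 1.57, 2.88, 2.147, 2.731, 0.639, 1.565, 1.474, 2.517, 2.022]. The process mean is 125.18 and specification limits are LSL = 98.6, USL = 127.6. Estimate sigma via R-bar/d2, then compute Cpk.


R_bar = (2.068 + 1.57 + 2.88 + 2.147 + 2.731 + 0.639 + 1.565 + 1.474 + 2.517 + 2.022) / 10 = 1.9613
sigma = R_bar / d2 = 1.9613 / 1.693 = 1.1584761
Cp = (USL - LSL)/(6*sigma) = (127.6 - 98.6)/(6*1.1584761) = 4.1721
Cpu = (127.6 - 125.18)/(3*1.1584761) = 0.6963
Cpl = (125.18 - 98.6)/(3*1.1584761) = 7.6480
Cpk = min(Cpu, Cpl) = 0.6963

0.6963


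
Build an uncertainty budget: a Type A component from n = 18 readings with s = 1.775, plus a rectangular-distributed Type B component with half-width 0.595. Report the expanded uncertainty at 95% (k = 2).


u_A = s / sqrt(n) = 1.775 / sqrt(18) = 0.41837151
u_B = half_width / sqrt(3) = 0.595 / sqrt(3) = 0.34352341
uc = sqrt(u_A^2 + u_B^2) = sqrt(0.41837151^2 + 0.34352341^2) = 0.54133451
U = k * uc = 2 * 0.54133451
U = 1.0827

1.0827


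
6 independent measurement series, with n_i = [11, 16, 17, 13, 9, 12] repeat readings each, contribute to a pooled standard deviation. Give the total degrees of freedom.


nu = sum_i (n_i - 1)
nu = ((11 - 1) + (16 - 1) + (17 - 1) + (13 - 1) + (9 - 1) + (12 - 1))
nu = 10 + 15 + 16 + 12 + 8 + 11
nu = 72

72


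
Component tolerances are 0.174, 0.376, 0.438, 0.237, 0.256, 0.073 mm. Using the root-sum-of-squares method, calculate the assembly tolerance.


RSS = sqrt(0.174^2 + 0.376^2 + 0.438^2 + 0.237^2 + 0.256^2 + 0.073^2)
= sqrt(0.49053)
= 0.7004

0.7004


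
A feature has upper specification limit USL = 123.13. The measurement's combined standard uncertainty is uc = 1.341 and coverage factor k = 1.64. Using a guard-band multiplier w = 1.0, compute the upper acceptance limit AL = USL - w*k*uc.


U = k * uc = 1.64 * 1.341 = 2.19924
guard band g = w * U = 1.0 * 2.19924 = 2.19924
AL = USL - g = 123.13 - 2.19924
AL = 120.9308

120.9308


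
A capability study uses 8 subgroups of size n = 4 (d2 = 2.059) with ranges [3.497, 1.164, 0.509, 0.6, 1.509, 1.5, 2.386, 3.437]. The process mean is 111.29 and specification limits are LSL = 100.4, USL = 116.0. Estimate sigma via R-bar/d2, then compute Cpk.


R_bar = (3.497 + 1.164 + 0.509 + 0.6 + 1.509 + 1.5 + 2.386 + 3.437) / 8 = 1.82525
sigma = R_bar / d2 = 1.82525 / 2.059 = 0.88647402
Cp = (USL - LSL)/(6*sigma) = (116.0 - 100.4)/(6*0.88647402) = 2.9330
Cpu = (116.0 - 111.29)/(3*0.88647402) = 1.7711
Cpl = (111.29 - 100.4)/(3*0.88647402) = 4.0949
Cpk = min(Cpu, Cpl) = 1.7711

1.7711


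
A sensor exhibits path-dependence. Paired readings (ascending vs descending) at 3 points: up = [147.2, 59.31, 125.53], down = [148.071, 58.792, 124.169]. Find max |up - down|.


|147.2 - 148.071| = 0.8710
|59.31 - 58.792| = 0.5180
|125.53 - 124.169| = 1.3610
hysteresis = max(diffs) = 1.3610

1.3610


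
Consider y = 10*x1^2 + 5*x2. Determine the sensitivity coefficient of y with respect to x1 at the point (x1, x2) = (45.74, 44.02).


y = 10*x1^2 + 5*x2
dy/dx1 = 2*10*x1
Evaluate at x1 = 45.74: c1 = 20 * 45.74
c1 = 914.8000

914.8000


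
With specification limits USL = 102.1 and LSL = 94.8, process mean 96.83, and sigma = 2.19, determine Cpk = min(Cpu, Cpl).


Cpu = (USL - mean) / (3*sigma) = (102.1 - 96.83) / (3*2.19) = 0.8021
Cpl = (mean - LSL) / (3*sigma) = (96.83 - 94.8) / (3*2.19) = 0.3090
Cpk = min(Cpu, Cpl) = 0.3090

0.3090


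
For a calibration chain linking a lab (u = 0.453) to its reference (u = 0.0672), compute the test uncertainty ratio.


TUR = u_lab / u_ref
= 0.453 / 0.0672
= 6.7411

6.7411


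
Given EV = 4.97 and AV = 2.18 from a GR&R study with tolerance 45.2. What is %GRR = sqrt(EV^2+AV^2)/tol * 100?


GRR = sqrt(EV^2 + AV^2) = sqrt(4.97^2 + 2.18^2) = 5.4270895
%GRR = GRR / tol * 100 = 5.4270895 / 45.2 * 100
%GRR = 12.0068

12.0068


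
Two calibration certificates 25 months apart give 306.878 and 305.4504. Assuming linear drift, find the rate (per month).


rate = (v2 - v1) / months
= (305.4504 - 306.878) / 25
= -1.4276 / 25
= -0.0571

-0.0571


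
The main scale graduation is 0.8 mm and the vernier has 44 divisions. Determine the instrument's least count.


LC = MSD / n_div
= 0.8 / 44
= 0.0182

0.0182


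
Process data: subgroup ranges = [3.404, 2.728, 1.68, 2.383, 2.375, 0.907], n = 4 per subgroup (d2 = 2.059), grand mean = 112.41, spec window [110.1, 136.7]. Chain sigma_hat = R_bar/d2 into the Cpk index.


R_bar = (3.404 + 2.728 + 1.68 + 2.383 + 2.375 + 0.907) / 6 = 2.2461667
sigma = R_bar / d2 = 2.2461667 / 2.059 = 1.0909017
Cp = (USL - LSL)/(6*sigma) = (136.7 - 110.1)/(6*1.0909017) = 4.0639
Cpu = (136.7 - 112.41)/(3*1.0909017) = 7.4220
Cpl = (112.41 - 110.1)/(3*1.0909017) = 0.7058
Cpk = min(Cpu, Cpl) = 0.7058

0.7058


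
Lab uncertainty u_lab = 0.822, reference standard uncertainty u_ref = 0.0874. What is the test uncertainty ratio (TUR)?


TUR = u_lab / u_ref
= 0.822 / 0.0874
= 9.4050

9.4050


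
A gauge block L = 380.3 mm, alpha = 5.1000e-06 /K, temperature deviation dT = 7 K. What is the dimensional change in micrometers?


dL = L * alpha * dT
= 380.3 * 5.1000e-06 * 7
= 0.0135767 mm
dL_um = 0.0135767 * 1000 = 13.5767 um

13.5767


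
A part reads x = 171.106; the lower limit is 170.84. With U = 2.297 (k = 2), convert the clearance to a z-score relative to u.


u = U / k = 2.297 / 2 = 1.1485
margin = |LSL - x| = |170.84 - 171.106| = 0.266
z = margin / u = 0.266 / 1.1485
z = 0.2316

0.2316


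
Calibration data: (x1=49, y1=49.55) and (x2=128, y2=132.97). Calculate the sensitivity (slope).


slope = (y2 - y1) / (x2 - x1)
= (132.97 - 49.55) / (128 - 49)
= 83.4200 / 79
= 1.0559

1.0559


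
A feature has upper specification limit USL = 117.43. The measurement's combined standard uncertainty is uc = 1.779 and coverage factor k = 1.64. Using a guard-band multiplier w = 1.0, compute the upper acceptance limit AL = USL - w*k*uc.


U = k * uc = 1.64 * 1.779 = 2.91756
guard band g = w * U = 1.0 * 2.91756 = 2.91756
AL = USL - g = 117.43 - 2.91756
AL = 114.5124

114.5124


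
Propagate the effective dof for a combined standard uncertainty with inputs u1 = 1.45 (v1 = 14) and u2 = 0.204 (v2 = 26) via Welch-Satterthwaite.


uc = sqrt(u1^2 + u2^2) = sqrt(1.45^2 + 0.204^2) = 1.46428
v_eff = uc^4 / (u1^4/v1 + u2^4/v2)
= 1.46428^4 / (1.45^4/14 + 0.204^4/26)
= 4.5972331 / 0.31581706
v_eff = 14.5566

14.5566


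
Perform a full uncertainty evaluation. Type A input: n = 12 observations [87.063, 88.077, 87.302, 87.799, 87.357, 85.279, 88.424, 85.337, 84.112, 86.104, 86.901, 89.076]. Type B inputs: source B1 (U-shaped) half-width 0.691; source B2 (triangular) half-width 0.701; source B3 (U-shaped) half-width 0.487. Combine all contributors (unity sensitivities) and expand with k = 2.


mean = (87.063 + 88.077 + 87.302 + 87.799 + 87.357 + 85.279 + 88.424 + 85.337 + 84.112 + 86.104 + 86.901 + 89.076) / 12 = 86.90258333
s = sqrt(sum((x - mean)^2)/(n-1)) = 1.4499277
u_A = s / sqrt(n) = 1.4499277 / sqrt(12) = 0.41855807
u_B1 = 0.691 / sqrt(2) = 0.48861079
u_B2 = 0.701 / sqrt(6) = 0.28618205
u_B3 = 0.487 / sqrt(2) = 0.344361
uc = sqrt(0.41855807^2 + 0.48861079^2 + 0.28618205^2 + 0.344361^2) = 0.78384694
U = k * uc = 2 * 0.78384694
U = 1.5677

1.5677


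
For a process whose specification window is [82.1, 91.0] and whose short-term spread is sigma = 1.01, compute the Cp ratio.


Cp = (USL - LSL) / (6 * sigma)
= (91.0 - 82.1) / (6 * 1.01)
= 8.9000 / 6.0600
= 1.4686

1.4686


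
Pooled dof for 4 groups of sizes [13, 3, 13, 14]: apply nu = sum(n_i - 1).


nu = sum_i (n_i - 1)
nu = ((13 - 1) + (3 - 1) + (13 - 1) + (14 - 1))
nu = 12 + 2 + 12 + 13
nu = 39

39


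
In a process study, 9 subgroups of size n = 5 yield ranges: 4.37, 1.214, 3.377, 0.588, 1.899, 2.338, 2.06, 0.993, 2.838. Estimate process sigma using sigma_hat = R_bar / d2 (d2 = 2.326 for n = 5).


R_bar = (4.37 + 1.214 + 3.377 + 0.588 + 1.899 + 2.338 + 2.06 + 0.993 + 2.838) / 9
R_bar = 19.677 / 9 = 2.1863333
sigma_hat = R_bar / d2 = 2.1863333 / 2.326 = 0.9400

0.9400


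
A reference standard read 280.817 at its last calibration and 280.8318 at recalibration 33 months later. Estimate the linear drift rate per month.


rate = (v2 - v1) / months
= (280.8318 - 280.817) / 33
= 0.0148 / 33
= 4.4848e-04

4.4848e-04


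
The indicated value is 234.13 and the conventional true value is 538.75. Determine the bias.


Systematic error = measured - true
= 234.13 - 538.75
= -304.6200

-304.6200


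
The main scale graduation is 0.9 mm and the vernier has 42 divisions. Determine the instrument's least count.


LC = MSD / n_div
= 0.9 / 42
= 0.0214

0.0214


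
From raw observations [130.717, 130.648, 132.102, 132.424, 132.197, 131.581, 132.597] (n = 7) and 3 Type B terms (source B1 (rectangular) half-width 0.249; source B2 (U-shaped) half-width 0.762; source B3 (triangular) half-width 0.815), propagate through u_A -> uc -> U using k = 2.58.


mean = (130.717 + 130.648 + 132.102 + 132.424 + 132.197 + 131.581 + 132.597) / 7 = 131.7522857
s = sqrt(sum((x - mean)^2)/(n-1)) = 0.79638929
u_A = s / sqrt(n) = 0.79638929 / sqrt(7) = 0.30100686
u_B1 = 0.249 / sqrt(3) = 0.14376022
u_B2 = 0.762 / sqrt(2) = 0.53881537
u_B3 = 0.815 / sqrt(6) = 0.33272236
uc = sqrt(0.30100686^2 + 0.14376022^2 + 0.53881537^2 + 0.33272236^2) = 0.71575017
U = k * uc = 2.58 * 0.71575017
U = 1.8466

1.8466


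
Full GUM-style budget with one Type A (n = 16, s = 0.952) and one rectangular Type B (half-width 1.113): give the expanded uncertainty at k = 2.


u_A = s / sqrt(n) = 0.952 / sqrt(16) = 0.238
u_B = half_width / sqrt(3) = 1.113 / sqrt(3) = 0.64259085
uc = sqrt(u_A^2 + u_B^2) = sqrt(0.238^2 + 0.64259085^2) = 0.68524959
U = k * uc = 2 * 0.68524959
U = 1.3705

1.3705


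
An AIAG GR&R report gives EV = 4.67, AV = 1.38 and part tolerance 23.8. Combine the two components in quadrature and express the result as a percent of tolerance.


GRR = sqrt(EV^2 + AV^2) = sqrt(4.67^2 + 1.38^2) = 4.8696304
%GRR = GRR / tol * 100 = 4.8696304 / 23.8 * 100
%GRR = 20.4606

20.4606


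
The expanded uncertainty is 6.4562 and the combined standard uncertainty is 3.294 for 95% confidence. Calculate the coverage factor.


k = U / uc
k = 6.4562 / 3.294
k = 1.96

1.96


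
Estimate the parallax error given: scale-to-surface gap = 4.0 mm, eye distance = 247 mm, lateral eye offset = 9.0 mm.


error = h * offset / d
= 4.0 * 9.0 / 247
= 0.1457

0.1457


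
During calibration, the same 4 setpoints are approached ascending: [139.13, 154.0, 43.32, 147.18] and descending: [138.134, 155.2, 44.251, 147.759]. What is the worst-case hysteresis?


|139.13 - 138.134| = 0.9960
|154.0 - 155.2| = 1.2000
|43.32 - 44.251| = 0.9310
|147.18 - 147.759| = 0.5790
hysteresis = max(diffs) = 1.2000

1.2000


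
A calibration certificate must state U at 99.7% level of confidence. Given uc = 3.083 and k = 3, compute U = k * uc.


U = k * uc
U = 3 * 3.083
U = 9.2490

9.2490


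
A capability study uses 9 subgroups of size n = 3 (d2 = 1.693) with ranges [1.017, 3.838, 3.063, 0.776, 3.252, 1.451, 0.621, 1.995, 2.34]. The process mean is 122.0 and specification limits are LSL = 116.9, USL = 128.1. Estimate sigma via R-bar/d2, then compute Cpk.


R_bar = (1.017 + 3.838 + 3.063 + 0.776 + 3.252 + 1.451 + 0.621 + 1.995 + 2.34) / 9 = 2.0392222
sigma = R_bar / d2 = 2.0392222 / 1.693 = 1.2045022
Cp = (USL - LSL)/(6*sigma) = (128.1 - 116.9)/(6*1.2045022) = 1.5497
Cpu = (128.1 - 122.0)/(3*1.2045022) = 1.6881
Cpl = (122.0 - 116.9)/(3*1.2045022) = 1.4114
Cpk = min(Cpu, Cpl) = 1.4114

1.4114


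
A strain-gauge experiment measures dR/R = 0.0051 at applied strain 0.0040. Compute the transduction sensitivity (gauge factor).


GF = (dR/R) / epsilon
= 0.0051 / 0.0040
= 1.2750

1.2750


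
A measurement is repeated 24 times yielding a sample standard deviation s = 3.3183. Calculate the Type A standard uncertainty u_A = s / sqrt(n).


u_A = s / sqrt(n)
u_A = 3.3183 / sqrt(24)
u_A = 3.3183 / 4.8989795
u_A = 0.6773

0.6773


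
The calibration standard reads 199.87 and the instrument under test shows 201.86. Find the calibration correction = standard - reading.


Correction = standard - reading
= 199.87 - 201.86
= -1.9900

-1.9900


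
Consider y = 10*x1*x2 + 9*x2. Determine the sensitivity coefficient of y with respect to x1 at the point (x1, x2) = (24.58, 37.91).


y = 10*x1*x2 + 9*x2
dy/dx1 = 10*x2
Evaluate at x2 = 37.91: c1 = 10 * 37.91
c1 = 379.1000

379.1000


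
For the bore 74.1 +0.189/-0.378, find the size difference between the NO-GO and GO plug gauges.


GO = nominal - lower_tol (smallest hole = maximum material condition)
GO = 74.1 - 0.378 = 73.722
NO-GO = nominal + upper_tol (largest hole = least material condition)
NO-GO = 74.1 + 0.189 = 74.289
spread = NO-GO - GO = 74.289 - 73.722 = 0.5670

0.5670


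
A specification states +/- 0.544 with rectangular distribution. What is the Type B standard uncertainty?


u_B = half_width / sqrt(3)
u_B = 0.544 / 1.7320508
u_B = 0.3141

0.3141


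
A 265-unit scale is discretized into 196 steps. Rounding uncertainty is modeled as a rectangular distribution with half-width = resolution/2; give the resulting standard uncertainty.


resolution = range / divisions
resolution = 265 / 196 = 1.3520408
u_res = resolution / (2*sqrt(3))
u_res = 1.3520408 / 3.4641016
u_res = 0.3903

0.3903


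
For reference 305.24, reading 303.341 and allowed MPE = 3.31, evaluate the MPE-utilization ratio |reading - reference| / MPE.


e = indication - reference = 303.341 - 305.24 = -1.8990
|e| = 1.8990
ratio = |e| / MPE = 1.8990 / 3.31
ratio = 0.5737

0.5737


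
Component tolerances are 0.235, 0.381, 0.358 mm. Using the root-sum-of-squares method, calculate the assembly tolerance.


RSS = sqrt(0.235^2 + 0.381^2 + 0.358^2)
= sqrt(0.32855)
= 0.5732

0.5732


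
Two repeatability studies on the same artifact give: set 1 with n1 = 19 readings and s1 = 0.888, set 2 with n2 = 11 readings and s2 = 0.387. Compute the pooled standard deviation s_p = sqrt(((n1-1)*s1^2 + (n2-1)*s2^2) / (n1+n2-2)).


s_p = sqrt(((n1-1)*s1^2 + (n2-1)*s2^2) / (n1+n2-2))
numerator = (19-1)*0.888^2 + (11-1)*0.387^2 = 14.193792 + 1.49769 = 15.691482
denominator = 19 + 11 - 2 = 28
s_p^2 = 15.691482 / 28 = 0.56041007
s_p = sqrt(0.56041007) = 0.7486

0.7486


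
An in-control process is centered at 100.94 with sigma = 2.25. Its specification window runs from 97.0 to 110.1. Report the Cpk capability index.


Cpu = (USL - mean) / (3*sigma) = (110.1 - 100.94) / (3*2.25) = 1.3570
Cpl = (mean - LSL) / (3*sigma) = (100.94 - 97.0) / (3*2.25) = 0.5837
Cpk = min(Cpu, Cpl) = 0.5837

0.5837


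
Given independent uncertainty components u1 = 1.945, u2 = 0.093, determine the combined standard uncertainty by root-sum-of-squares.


uc = sqrt(1.945^2 + 0.093^2)
uc = sqrt(3.791674)
uc = 1.9472

1.9472


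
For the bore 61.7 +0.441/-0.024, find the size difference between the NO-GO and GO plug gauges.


GO = nominal - lower_tol (smallest hole = maximum material condition)
GO = 61.7 - 0.024 = 61.676
NO-GO = nominal + upper_tol (largest hole = least material condition)
NO-GO = 61.7 + 0.441 = 62.141
spread = NO-GO - GO = 62.141 - 61.676 = 0.4650

0.4650


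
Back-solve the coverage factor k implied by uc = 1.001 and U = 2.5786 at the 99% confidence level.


k = U / uc
k = 2.5786 / 1.001
k = 2.576

2.576


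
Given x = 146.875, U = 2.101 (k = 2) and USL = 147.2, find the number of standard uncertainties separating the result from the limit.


u = U / k = 2.101 / 2 = 1.0505
margin = |USL - x| = |147.2 - 146.875| = 0.325
z = margin / u = 0.325 / 1.0505
z = 0.3094

0.3094


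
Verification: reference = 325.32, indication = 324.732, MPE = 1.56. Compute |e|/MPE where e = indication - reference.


e = indication - reference = 324.732 - 325.32 = -0.5880
|e| = 0.5880
ratio = |e| / MPE = 0.5880 / 1.56
ratio = 0.3769

0.3769


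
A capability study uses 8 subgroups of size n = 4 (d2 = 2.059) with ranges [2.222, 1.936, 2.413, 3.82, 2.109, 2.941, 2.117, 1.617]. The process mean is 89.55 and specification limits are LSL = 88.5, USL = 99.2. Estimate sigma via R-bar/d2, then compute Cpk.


R_bar = (2.222 + 1.936 + 2.413 + 3.82 + 2.109 + 2.941 + 2.117 + 1.617) / 8 = 2.396875
sigma = R_bar / d2 = 2.396875 / 2.059 = 1.1640966
Cp = (USL - LSL)/(6*sigma) = (99.2 - 88.5)/(6*1.1640966) = 1.5319
Cpu = (99.2 - 89.55)/(3*1.1640966) = 2.7632
Cpl = (89.55 - 88.5)/(3*1.1640966) = 0.3007
Cpk = min(Cpu, Cpl) = 0.3007

0.3007


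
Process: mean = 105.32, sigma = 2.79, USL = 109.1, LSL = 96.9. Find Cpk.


Cpu = (USL - mean) / (3*sigma) = (109.1 - 105.32) / (3*2.79) = 0.4516
Cpl = (mean - LSL) / (3*sigma) = (105.32 - 96.9) / (3*2.79) = 1.0060
Cpk = min(Cpu, Cpl) = 0.4516

0.4516


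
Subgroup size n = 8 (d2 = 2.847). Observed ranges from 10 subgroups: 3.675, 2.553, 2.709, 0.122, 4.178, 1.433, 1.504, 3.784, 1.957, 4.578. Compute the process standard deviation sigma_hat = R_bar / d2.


R_bar = (3.675 + 2.553 + 2.709 + 0.122 + 4.178 + 1.433 + 1.504 + 3.784 + 1.957 + 4.578) / 10
R_bar = 26.493 / 10 = 2.6493
sigma_hat = R_bar / d2 = 2.6493 / 2.847 = 0.9306

0.9306


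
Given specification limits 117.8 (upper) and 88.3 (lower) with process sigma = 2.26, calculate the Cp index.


Cp = (USL - LSL) / (6 * sigma)
= (117.8 - 88.3) / (6 * 2.26)
= 29.5000 / 13.5600
= 2.1755

2.1755


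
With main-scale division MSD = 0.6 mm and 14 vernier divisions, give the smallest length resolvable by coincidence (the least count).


LC = MSD / n_div
= 0.6 / 14
= 0.0429

0.0429


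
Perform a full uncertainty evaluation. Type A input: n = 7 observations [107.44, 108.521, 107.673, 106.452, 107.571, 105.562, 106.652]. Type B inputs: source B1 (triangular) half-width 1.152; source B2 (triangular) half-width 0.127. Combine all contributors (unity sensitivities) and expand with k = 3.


mean = (107.44 + 108.521 + 107.673 + 106.452 + 107.571 + 105.562 + 106.652) / 7 = 107.1244286
s = sqrt(sum((x - mean)^2)/(n-1)) = 0.9718441
u_A = s / sqrt(n) = 0.9718441 / sqrt(7) = 0.36732254
u_B1 = 1.152 / sqrt(6) = 0.47030203
u_B2 = 0.127 / sqrt(6) = 0.051847533
uc = sqrt(0.36732254^2 + 0.47030203^2 + 0.051847533^2) = 0.59899751
U = k * uc = 3 * 0.59899751
U = 1.7970

1.7970


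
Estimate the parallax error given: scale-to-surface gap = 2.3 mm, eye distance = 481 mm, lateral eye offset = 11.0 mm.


error = h * offset / d
= 2.3 * 11.0 / 481
= 0.0526

0.0526


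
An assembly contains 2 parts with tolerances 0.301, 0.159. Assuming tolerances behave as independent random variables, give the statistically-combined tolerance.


RSS = sqrt(0.301^2 + 0.159^2)
= sqrt(0.115882)
= 0.3404

0.3404


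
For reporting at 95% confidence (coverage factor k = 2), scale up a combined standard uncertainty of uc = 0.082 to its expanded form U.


U = k * uc
U = 2 * 0.082
U = 0.1640

0.1640


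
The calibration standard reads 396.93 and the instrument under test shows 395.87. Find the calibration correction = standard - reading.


Correction = standard - reading
= 396.93 - 395.87
= 1.0600

1.0600


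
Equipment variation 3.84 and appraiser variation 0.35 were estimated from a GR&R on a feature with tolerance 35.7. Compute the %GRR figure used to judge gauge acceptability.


GRR = sqrt(EV^2 + AV^2) = sqrt(3.84^2 + 0.35^2) = 3.8559175
%GRR = GRR / tol * 100 = 3.8559175 / 35.7 * 100
%GRR = 10.8009

10.8009


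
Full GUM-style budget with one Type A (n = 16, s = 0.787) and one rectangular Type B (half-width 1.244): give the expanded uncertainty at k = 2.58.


u_A = s / sqrt(n) = 0.787 / sqrt(16) = 0.19675
u_B = half_width / sqrt(3) = 1.244 / sqrt(3) = 0.71822373
uc = sqrt(u_A^2 + u_B^2) = sqrt(0.19675^2 + 0.71822373^2) = 0.74468509
U = k * uc = 2.58 * 0.74468509
U = 1.9213

1.9213


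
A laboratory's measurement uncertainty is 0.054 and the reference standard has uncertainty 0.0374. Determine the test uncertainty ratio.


TUR = u_lab / u_ref
= 0.054 / 0.0374
= 1.4439

1.4439


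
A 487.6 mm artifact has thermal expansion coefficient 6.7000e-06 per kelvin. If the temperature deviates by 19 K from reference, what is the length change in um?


dL = L * alpha * dT
= 487.6 * 6.7000e-06 * 19
= 0.0620715 mm
dL_um = 0.0620715 * 1000 = 62.0715 um

62.0715


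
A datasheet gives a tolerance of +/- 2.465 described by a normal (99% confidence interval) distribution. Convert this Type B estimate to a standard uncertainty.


u_B = half_width / 2.576
u_B = 2.465 / 2.576
u_B = 0.9569

0.9569


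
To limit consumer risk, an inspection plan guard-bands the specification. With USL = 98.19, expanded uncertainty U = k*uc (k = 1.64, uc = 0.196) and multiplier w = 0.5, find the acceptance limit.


U = k * uc = 1.64 * 0.196 = 0.32144
guard band g = w * U = 0.5 * 0.32144 = 0.16072
AL = USL - g = 98.19 - 0.16072
AL = 98.0293

98.0293


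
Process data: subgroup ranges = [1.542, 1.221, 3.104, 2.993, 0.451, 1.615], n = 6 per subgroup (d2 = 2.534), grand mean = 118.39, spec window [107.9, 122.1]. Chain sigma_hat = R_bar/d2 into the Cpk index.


R_bar = (1.542 + 1.221 + 3.104 + 2.993 + 0.451 + 1.615) / 6 = 1.821
sigma = R_bar / d2 = 1.821 / 2.534 = 0.71862668
Cp = (USL - LSL)/(6*sigma) = (122.1 - 107.9)/(6*0.71862668) = 3.2933
Cpu = (122.1 - 118.39)/(3*0.71862668) = 1.7209
Cpl = (118.39 - 107.9)/(3*0.71862668) = 4.8658
Cpk = min(Cpu, Cpl) = 1.7209

1.7209


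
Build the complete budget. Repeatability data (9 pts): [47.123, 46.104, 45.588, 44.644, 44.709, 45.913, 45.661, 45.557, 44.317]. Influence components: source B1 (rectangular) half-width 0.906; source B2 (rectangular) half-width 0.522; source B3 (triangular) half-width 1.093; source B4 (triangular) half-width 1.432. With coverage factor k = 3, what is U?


mean = (47.123 + 46.104 + 45.588 + 44.644 + 44.709 + 45.913 + 45.661 + 45.557 + 44.317) / 9 = 45.51288889
s = sqrt(sum((x - mean)^2)/(n-1)) = 0.86333937
u_A = s / sqrt(n) = 0.86333937 / sqrt(9) = 0.28777979
u_B1 = 0.906 / sqrt(3) = 0.52307934
u_B2 = 0.522 / sqrt(3) = 0.30137684
u_B3 = 1.093 / sqrt(6) = 0.44621538
u_B4 = 1.432 / sqrt(6) = 0.58461155
uc = sqrt(0.28777979^2 + 0.52307934^2 + 0.30137684^2 + 0.44621538^2 + 0.58461155^2) = 0.99405032
U = k * uc = 3 * 0.99405032
U = 2.9822

2.9822


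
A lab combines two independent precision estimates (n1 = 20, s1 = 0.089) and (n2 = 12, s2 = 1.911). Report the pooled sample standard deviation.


s_p = sqrt(((n1-1)*s1^2 + (n2-1)*s2^2) / (n1+n2-2))
numerator = (20-1)*0.089^2 + (12-1)*1.911^2 = 0.150499 + 40.171131 = 40.32163
denominator = 20 + 12 - 2 = 30
s_p^2 = 40.32163 / 30 = 1.3440543
s_p = sqrt(1.3440543) = 1.1593

1.1593


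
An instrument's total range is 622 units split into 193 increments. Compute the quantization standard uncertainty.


resolution = range / divisions
resolution = 622 / 193 = 3.2227979
u_res = resolution / (2*sqrt(3))
u_res = 3.2227979 / 3.4641016
u_res = 0.9303

0.9303


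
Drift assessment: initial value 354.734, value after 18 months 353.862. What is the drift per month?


rate = (v2 - v1) / months
= (353.862 - 354.734) / 18
= -0.8720 / 18
= -0.0484

-0.0484


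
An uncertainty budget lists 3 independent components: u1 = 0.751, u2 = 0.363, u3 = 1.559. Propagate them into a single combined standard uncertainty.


uc = sqrt(0.751^2 + 0.363^2 + 1.559^2)
uc = sqrt(3.126251)
uc = 1.7681

1.7681


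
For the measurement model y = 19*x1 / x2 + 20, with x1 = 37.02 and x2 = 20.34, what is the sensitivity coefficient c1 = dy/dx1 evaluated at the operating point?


y = 19*x1 / x2 + 20
dy/dx1 = 19/x2
Evaluate at x2 = 20.34: c1 = 19 / 20.34
c1 = 0.9341

0.9341
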